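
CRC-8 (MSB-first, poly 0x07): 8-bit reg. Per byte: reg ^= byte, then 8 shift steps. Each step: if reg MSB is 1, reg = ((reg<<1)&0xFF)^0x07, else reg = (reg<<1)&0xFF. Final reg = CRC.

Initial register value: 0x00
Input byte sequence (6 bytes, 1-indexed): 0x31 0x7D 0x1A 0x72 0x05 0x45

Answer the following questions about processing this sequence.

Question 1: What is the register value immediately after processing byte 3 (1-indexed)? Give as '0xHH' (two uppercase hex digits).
After byte 1 (0x31): reg=0x97
After byte 2 (0x7D): reg=0x98
After byte 3 (0x1A): reg=0x87

Answer: 0x87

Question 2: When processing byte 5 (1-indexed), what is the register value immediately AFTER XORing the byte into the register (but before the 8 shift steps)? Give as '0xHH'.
Register before byte 5: 0xC5
Byte 5: 0x05
0xC5 XOR 0x05 = 0xC0

Answer: 0xC0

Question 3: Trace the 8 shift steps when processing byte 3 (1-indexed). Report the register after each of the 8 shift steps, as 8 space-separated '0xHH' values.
Answer: 0x03 0x06 0x0C 0x18 0x30 0x60 0xC0 0x87

Derivation:
After byte 1 (0x31): reg=0x97
After byte 2 (0x7D): reg=0x98
Register before byte 3: 0x98
After XOR with byte 0x1A: 0x82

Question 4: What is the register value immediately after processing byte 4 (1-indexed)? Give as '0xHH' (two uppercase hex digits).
Answer: 0xC5

Derivation:
After byte 1 (0x31): reg=0x97
After byte 2 (0x7D): reg=0x98
After byte 3 (0x1A): reg=0x87
After byte 4 (0x72): reg=0xC5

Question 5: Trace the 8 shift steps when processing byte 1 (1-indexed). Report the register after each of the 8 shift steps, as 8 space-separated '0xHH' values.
Register before byte 1: 0x00
After XOR with byte 0x31: 0x31

Answer: 0x62 0xC4 0x8F 0x19 0x32 0x64 0xC8 0x97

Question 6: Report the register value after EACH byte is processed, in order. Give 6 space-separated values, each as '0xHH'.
0x97 0x98 0x87 0xC5 0x4E 0x31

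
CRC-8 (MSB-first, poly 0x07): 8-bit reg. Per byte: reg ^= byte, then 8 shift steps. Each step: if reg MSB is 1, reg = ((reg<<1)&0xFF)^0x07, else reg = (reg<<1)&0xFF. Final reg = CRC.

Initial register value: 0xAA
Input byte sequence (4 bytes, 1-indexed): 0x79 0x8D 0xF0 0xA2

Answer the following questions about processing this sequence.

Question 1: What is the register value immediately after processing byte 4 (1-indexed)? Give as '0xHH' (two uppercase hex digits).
After byte 1 (0x79): reg=0x37
After byte 2 (0x8D): reg=0x2F
After byte 3 (0xF0): reg=0x13
After byte 4 (0xA2): reg=0x1E

Answer: 0x1E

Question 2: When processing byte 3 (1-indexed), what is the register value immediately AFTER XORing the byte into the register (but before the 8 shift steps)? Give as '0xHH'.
Answer: 0xDF

Derivation:
Register before byte 3: 0x2F
Byte 3: 0xF0
0x2F XOR 0xF0 = 0xDF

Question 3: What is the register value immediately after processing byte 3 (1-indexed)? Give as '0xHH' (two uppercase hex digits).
After byte 1 (0x79): reg=0x37
After byte 2 (0x8D): reg=0x2F
After byte 3 (0xF0): reg=0x13

Answer: 0x13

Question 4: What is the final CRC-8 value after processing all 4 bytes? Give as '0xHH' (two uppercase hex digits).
Answer: 0x1E

Derivation:
After byte 1 (0x79): reg=0x37
After byte 2 (0x8D): reg=0x2F
After byte 3 (0xF0): reg=0x13
After byte 4 (0xA2): reg=0x1E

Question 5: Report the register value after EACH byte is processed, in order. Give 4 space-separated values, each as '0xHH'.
0x37 0x2F 0x13 0x1E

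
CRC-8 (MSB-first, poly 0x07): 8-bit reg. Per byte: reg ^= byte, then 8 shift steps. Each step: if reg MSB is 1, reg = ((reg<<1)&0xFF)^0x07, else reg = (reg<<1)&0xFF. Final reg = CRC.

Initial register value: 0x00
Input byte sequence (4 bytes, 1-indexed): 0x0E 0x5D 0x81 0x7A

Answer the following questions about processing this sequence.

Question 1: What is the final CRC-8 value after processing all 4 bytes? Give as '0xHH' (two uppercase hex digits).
Answer: 0xB3

Derivation:
After byte 1 (0x0E): reg=0x2A
After byte 2 (0x5D): reg=0x42
After byte 3 (0x81): reg=0x47
After byte 4 (0x7A): reg=0xB3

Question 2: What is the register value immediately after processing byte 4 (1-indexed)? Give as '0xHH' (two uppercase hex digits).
Answer: 0xB3

Derivation:
After byte 1 (0x0E): reg=0x2A
After byte 2 (0x5D): reg=0x42
After byte 3 (0x81): reg=0x47
After byte 4 (0x7A): reg=0xB3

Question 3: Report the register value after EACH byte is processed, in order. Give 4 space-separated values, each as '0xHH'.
0x2A 0x42 0x47 0xB3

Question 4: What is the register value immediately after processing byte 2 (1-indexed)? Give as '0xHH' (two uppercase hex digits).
Answer: 0x42

Derivation:
After byte 1 (0x0E): reg=0x2A
After byte 2 (0x5D): reg=0x42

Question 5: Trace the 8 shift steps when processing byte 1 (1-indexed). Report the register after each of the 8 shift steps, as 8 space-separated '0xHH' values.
Register before byte 1: 0x00
After XOR with byte 0x0E: 0x0E

Answer: 0x1C 0x38 0x70 0xE0 0xC7 0x89 0x15 0x2A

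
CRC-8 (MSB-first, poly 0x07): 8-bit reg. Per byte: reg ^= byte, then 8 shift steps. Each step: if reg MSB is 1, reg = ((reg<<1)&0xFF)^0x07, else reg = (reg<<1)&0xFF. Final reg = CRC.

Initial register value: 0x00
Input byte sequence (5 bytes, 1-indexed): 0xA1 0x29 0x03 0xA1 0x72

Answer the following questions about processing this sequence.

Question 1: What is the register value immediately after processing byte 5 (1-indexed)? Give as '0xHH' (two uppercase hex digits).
Answer: 0x10

Derivation:
After byte 1 (0xA1): reg=0x6E
After byte 2 (0x29): reg=0xD2
After byte 3 (0x03): reg=0x39
After byte 4 (0xA1): reg=0xC1
After byte 5 (0x72): reg=0x10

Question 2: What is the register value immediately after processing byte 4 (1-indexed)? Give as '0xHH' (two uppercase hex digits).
After byte 1 (0xA1): reg=0x6E
After byte 2 (0x29): reg=0xD2
After byte 3 (0x03): reg=0x39
After byte 4 (0xA1): reg=0xC1

Answer: 0xC1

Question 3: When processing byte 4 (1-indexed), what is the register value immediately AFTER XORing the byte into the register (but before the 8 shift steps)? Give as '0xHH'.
Answer: 0x98

Derivation:
Register before byte 4: 0x39
Byte 4: 0xA1
0x39 XOR 0xA1 = 0x98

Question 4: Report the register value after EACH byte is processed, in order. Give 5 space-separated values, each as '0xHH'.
0x6E 0xD2 0x39 0xC1 0x10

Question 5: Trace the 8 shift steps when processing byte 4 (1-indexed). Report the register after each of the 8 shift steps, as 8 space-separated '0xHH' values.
After byte 1 (0xA1): reg=0x6E
After byte 2 (0x29): reg=0xD2
After byte 3 (0x03): reg=0x39
Register before byte 4: 0x39
After XOR with byte 0xA1: 0x98

Answer: 0x37 0x6E 0xDC 0xBF 0x79 0xF2 0xE3 0xC1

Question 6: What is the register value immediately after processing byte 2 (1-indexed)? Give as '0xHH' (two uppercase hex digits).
Answer: 0xD2

Derivation:
After byte 1 (0xA1): reg=0x6E
After byte 2 (0x29): reg=0xD2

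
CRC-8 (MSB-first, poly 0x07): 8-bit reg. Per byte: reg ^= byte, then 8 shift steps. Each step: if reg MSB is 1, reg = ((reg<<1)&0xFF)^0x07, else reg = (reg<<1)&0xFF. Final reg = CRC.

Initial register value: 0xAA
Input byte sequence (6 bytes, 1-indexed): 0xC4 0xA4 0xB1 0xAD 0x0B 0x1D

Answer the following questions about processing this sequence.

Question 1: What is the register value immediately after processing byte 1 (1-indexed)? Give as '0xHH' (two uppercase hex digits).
Answer: 0x0D

Derivation:
After byte 1 (0xC4): reg=0x0D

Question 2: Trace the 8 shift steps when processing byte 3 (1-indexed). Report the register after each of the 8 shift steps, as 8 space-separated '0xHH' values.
After byte 1 (0xC4): reg=0x0D
After byte 2 (0xA4): reg=0x56
Register before byte 3: 0x56
After XOR with byte 0xB1: 0xE7

Answer: 0xC9 0x95 0x2D 0x5A 0xB4 0x6F 0xDE 0xBB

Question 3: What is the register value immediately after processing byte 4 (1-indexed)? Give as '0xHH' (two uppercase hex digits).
Answer: 0x62

Derivation:
After byte 1 (0xC4): reg=0x0D
After byte 2 (0xA4): reg=0x56
After byte 3 (0xB1): reg=0xBB
After byte 4 (0xAD): reg=0x62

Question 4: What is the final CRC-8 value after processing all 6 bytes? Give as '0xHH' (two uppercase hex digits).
Answer: 0x1B

Derivation:
After byte 1 (0xC4): reg=0x0D
After byte 2 (0xA4): reg=0x56
After byte 3 (0xB1): reg=0xBB
After byte 4 (0xAD): reg=0x62
After byte 5 (0x0B): reg=0x18
After byte 6 (0x1D): reg=0x1B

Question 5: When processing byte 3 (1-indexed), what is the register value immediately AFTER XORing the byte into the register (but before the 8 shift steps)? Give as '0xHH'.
Answer: 0xE7

Derivation:
Register before byte 3: 0x56
Byte 3: 0xB1
0x56 XOR 0xB1 = 0xE7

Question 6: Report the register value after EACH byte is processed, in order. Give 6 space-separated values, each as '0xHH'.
0x0D 0x56 0xBB 0x62 0x18 0x1B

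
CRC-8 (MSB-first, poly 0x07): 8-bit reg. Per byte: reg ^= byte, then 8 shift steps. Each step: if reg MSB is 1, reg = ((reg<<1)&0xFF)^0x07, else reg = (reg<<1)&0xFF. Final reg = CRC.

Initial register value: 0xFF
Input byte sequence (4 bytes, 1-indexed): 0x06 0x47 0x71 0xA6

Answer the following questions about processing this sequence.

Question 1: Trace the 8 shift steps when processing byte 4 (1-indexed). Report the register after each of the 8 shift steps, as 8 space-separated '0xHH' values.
Answer: 0x27 0x4E 0x9C 0x3F 0x7E 0xFC 0xFF 0xF9

Derivation:
After byte 1 (0x06): reg=0xE1
After byte 2 (0x47): reg=0x7B
After byte 3 (0x71): reg=0x36
Register before byte 4: 0x36
After XOR with byte 0xA6: 0x90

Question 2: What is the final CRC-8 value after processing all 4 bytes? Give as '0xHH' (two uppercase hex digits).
After byte 1 (0x06): reg=0xE1
After byte 2 (0x47): reg=0x7B
After byte 3 (0x71): reg=0x36
After byte 4 (0xA6): reg=0xF9

Answer: 0xF9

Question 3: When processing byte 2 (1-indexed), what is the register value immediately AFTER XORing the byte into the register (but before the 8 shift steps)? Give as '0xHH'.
Answer: 0xA6

Derivation:
Register before byte 2: 0xE1
Byte 2: 0x47
0xE1 XOR 0x47 = 0xA6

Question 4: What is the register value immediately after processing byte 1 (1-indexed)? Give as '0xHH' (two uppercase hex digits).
After byte 1 (0x06): reg=0xE1

Answer: 0xE1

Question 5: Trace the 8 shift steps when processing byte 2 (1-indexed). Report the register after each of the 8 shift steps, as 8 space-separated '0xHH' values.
Answer: 0x4B 0x96 0x2B 0x56 0xAC 0x5F 0xBE 0x7B

Derivation:
After byte 1 (0x06): reg=0xE1
Register before byte 2: 0xE1
After XOR with byte 0x47: 0xA6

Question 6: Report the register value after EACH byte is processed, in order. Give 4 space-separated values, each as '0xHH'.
0xE1 0x7B 0x36 0xF9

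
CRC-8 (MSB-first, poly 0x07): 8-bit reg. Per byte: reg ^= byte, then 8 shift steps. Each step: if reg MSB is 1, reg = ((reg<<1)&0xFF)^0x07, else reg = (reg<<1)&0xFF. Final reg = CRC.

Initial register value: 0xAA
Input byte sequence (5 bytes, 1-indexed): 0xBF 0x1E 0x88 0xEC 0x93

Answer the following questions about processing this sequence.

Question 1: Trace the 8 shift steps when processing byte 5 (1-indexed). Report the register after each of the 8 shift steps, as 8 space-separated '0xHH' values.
Answer: 0x47 0x8E 0x1B 0x36 0x6C 0xD8 0xB7 0x69

Derivation:
After byte 1 (0xBF): reg=0x6B
After byte 2 (0x1E): reg=0x4C
After byte 3 (0x88): reg=0x52
After byte 4 (0xEC): reg=0x33
Register before byte 5: 0x33
After XOR with byte 0x93: 0xA0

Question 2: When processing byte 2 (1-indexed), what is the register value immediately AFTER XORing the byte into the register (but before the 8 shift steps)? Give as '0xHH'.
Register before byte 2: 0x6B
Byte 2: 0x1E
0x6B XOR 0x1E = 0x75

Answer: 0x75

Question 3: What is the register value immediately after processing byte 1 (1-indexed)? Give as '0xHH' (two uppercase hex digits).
After byte 1 (0xBF): reg=0x6B

Answer: 0x6B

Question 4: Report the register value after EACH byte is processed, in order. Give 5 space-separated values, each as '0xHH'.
0x6B 0x4C 0x52 0x33 0x69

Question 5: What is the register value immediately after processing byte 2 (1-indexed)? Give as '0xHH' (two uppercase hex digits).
After byte 1 (0xBF): reg=0x6B
After byte 2 (0x1E): reg=0x4C

Answer: 0x4C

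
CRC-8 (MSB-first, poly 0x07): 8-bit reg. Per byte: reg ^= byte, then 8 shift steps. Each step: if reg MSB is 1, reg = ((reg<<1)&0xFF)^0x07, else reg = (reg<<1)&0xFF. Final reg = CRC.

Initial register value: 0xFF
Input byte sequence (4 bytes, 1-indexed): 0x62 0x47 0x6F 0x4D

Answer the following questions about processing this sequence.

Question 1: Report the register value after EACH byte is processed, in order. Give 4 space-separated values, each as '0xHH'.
0xDA 0xDA 0x02 0xEA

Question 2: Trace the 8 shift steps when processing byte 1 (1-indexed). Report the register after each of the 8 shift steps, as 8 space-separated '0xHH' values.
Register before byte 1: 0xFF
After XOR with byte 0x62: 0x9D

Answer: 0x3D 0x7A 0xF4 0xEF 0xD9 0xB5 0x6D 0xDA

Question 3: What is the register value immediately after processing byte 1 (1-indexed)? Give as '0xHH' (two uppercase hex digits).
Answer: 0xDA

Derivation:
After byte 1 (0x62): reg=0xDA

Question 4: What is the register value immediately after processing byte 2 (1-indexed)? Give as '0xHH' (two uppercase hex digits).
After byte 1 (0x62): reg=0xDA
After byte 2 (0x47): reg=0xDA

Answer: 0xDA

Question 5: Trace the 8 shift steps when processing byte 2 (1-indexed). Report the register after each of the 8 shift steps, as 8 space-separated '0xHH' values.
After byte 1 (0x62): reg=0xDA
Register before byte 2: 0xDA
After XOR with byte 0x47: 0x9D

Answer: 0x3D 0x7A 0xF4 0xEF 0xD9 0xB5 0x6D 0xDA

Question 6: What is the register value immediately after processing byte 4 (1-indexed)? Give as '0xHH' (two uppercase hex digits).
Answer: 0xEA

Derivation:
After byte 1 (0x62): reg=0xDA
After byte 2 (0x47): reg=0xDA
After byte 3 (0x6F): reg=0x02
After byte 4 (0x4D): reg=0xEA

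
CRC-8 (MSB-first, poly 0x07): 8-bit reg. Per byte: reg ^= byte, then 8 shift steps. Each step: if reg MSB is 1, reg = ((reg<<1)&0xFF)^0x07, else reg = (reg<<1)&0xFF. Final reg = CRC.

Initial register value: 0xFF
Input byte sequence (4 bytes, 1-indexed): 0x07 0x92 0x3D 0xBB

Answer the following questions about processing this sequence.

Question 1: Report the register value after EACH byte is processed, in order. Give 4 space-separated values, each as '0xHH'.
0xE6 0x4B 0x45 0xF4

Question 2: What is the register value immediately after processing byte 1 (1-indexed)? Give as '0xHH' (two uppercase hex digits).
Answer: 0xE6

Derivation:
After byte 1 (0x07): reg=0xE6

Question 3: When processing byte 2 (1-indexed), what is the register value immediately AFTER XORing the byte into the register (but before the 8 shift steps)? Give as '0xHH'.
Answer: 0x74

Derivation:
Register before byte 2: 0xE6
Byte 2: 0x92
0xE6 XOR 0x92 = 0x74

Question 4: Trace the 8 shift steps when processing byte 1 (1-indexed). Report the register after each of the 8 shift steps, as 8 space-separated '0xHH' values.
Register before byte 1: 0xFF
After XOR with byte 0x07: 0xF8

Answer: 0xF7 0xE9 0xD5 0xAD 0x5D 0xBA 0x73 0xE6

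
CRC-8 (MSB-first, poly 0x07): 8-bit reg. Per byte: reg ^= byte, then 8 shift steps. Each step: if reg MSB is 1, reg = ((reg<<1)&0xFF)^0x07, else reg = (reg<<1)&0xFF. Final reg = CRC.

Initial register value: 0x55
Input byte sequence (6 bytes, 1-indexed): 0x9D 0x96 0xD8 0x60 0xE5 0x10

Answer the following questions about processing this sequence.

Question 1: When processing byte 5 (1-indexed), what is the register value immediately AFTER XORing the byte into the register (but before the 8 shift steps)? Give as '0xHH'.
Register before byte 5: 0xFB
Byte 5: 0xE5
0xFB XOR 0xE5 = 0x1E

Answer: 0x1E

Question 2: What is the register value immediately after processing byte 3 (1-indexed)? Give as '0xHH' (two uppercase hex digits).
Answer: 0x45

Derivation:
After byte 1 (0x9D): reg=0x76
After byte 2 (0x96): reg=0xAE
After byte 3 (0xD8): reg=0x45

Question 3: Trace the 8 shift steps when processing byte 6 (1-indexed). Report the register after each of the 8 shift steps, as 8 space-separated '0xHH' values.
Answer: 0x94 0x2F 0x5E 0xBC 0x7F 0xFE 0xFB 0xF1

Derivation:
After byte 1 (0x9D): reg=0x76
After byte 2 (0x96): reg=0xAE
After byte 3 (0xD8): reg=0x45
After byte 4 (0x60): reg=0xFB
After byte 5 (0xE5): reg=0x5A
Register before byte 6: 0x5A
After XOR with byte 0x10: 0x4A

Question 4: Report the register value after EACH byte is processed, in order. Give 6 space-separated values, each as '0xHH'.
0x76 0xAE 0x45 0xFB 0x5A 0xF1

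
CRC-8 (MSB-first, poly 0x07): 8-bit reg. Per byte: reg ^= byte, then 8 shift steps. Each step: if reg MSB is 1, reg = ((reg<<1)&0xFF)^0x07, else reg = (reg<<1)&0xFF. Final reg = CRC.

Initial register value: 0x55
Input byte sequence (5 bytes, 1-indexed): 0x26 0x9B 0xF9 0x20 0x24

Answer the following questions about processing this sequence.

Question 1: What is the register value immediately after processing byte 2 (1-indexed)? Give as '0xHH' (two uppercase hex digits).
Answer: 0x55

Derivation:
After byte 1 (0x26): reg=0x5E
After byte 2 (0x9B): reg=0x55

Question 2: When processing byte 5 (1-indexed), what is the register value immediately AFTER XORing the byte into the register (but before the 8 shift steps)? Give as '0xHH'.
Register before byte 5: 0x04
Byte 5: 0x24
0x04 XOR 0x24 = 0x20

Answer: 0x20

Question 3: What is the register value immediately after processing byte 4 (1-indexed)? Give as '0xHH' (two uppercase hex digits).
After byte 1 (0x26): reg=0x5E
After byte 2 (0x9B): reg=0x55
After byte 3 (0xF9): reg=0x4D
After byte 4 (0x20): reg=0x04

Answer: 0x04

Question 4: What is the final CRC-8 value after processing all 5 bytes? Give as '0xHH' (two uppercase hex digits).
Answer: 0xE0

Derivation:
After byte 1 (0x26): reg=0x5E
After byte 2 (0x9B): reg=0x55
After byte 3 (0xF9): reg=0x4D
After byte 4 (0x20): reg=0x04
After byte 5 (0x24): reg=0xE0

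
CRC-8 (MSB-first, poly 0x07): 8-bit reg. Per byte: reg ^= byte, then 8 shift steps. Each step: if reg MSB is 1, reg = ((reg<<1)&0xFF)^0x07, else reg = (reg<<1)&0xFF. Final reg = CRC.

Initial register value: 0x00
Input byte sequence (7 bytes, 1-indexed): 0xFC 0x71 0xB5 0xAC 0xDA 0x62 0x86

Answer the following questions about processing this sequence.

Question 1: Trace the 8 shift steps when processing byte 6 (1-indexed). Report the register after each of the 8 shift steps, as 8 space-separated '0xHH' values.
After byte 1 (0xFC): reg=0xFA
After byte 2 (0x71): reg=0xB8
After byte 3 (0xB5): reg=0x23
After byte 4 (0xAC): reg=0xA4
After byte 5 (0xDA): reg=0x7D
Register before byte 6: 0x7D
After XOR with byte 0x62: 0x1F

Answer: 0x3E 0x7C 0xF8 0xF7 0xE9 0xD5 0xAD 0x5D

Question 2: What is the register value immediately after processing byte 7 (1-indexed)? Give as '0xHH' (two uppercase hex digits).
Answer: 0x0F

Derivation:
After byte 1 (0xFC): reg=0xFA
After byte 2 (0x71): reg=0xB8
After byte 3 (0xB5): reg=0x23
After byte 4 (0xAC): reg=0xA4
After byte 5 (0xDA): reg=0x7D
After byte 6 (0x62): reg=0x5D
After byte 7 (0x86): reg=0x0F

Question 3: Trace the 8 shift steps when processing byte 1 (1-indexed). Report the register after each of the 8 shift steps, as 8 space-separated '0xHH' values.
Register before byte 1: 0x00
After XOR with byte 0xFC: 0xFC

Answer: 0xFF 0xF9 0xF5 0xED 0xDD 0xBD 0x7D 0xFA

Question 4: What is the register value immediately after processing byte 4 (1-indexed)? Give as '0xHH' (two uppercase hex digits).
Answer: 0xA4

Derivation:
After byte 1 (0xFC): reg=0xFA
After byte 2 (0x71): reg=0xB8
After byte 3 (0xB5): reg=0x23
After byte 4 (0xAC): reg=0xA4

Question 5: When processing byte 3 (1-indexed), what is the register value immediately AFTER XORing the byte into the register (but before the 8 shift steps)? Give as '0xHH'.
Register before byte 3: 0xB8
Byte 3: 0xB5
0xB8 XOR 0xB5 = 0x0D

Answer: 0x0D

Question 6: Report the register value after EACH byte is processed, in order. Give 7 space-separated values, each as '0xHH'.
0xFA 0xB8 0x23 0xA4 0x7D 0x5D 0x0F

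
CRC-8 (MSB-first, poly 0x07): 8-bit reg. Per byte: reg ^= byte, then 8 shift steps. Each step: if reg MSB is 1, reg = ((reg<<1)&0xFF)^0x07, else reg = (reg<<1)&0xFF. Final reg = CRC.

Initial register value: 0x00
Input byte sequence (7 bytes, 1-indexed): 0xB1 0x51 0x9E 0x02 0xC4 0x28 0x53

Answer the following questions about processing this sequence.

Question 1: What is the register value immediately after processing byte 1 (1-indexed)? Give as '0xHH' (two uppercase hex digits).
After byte 1 (0xB1): reg=0x1E

Answer: 0x1E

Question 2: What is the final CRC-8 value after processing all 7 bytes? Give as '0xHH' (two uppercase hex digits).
Answer: 0xA3

Derivation:
After byte 1 (0xB1): reg=0x1E
After byte 2 (0x51): reg=0xEA
After byte 3 (0x9E): reg=0x4B
After byte 4 (0x02): reg=0xF8
After byte 5 (0xC4): reg=0xB4
After byte 6 (0x28): reg=0xDD
After byte 7 (0x53): reg=0xA3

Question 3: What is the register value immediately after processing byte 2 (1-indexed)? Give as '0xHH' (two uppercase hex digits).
After byte 1 (0xB1): reg=0x1E
After byte 2 (0x51): reg=0xEA

Answer: 0xEA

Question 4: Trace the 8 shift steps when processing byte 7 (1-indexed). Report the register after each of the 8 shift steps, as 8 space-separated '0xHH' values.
Answer: 0x1B 0x36 0x6C 0xD8 0xB7 0x69 0xD2 0xA3

Derivation:
After byte 1 (0xB1): reg=0x1E
After byte 2 (0x51): reg=0xEA
After byte 3 (0x9E): reg=0x4B
After byte 4 (0x02): reg=0xF8
After byte 5 (0xC4): reg=0xB4
After byte 6 (0x28): reg=0xDD
Register before byte 7: 0xDD
After XOR with byte 0x53: 0x8E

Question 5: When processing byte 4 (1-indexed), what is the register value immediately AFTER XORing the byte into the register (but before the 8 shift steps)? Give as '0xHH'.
Register before byte 4: 0x4B
Byte 4: 0x02
0x4B XOR 0x02 = 0x49

Answer: 0x49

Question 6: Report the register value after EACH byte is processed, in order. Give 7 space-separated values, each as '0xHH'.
0x1E 0xEA 0x4B 0xF8 0xB4 0xDD 0xA3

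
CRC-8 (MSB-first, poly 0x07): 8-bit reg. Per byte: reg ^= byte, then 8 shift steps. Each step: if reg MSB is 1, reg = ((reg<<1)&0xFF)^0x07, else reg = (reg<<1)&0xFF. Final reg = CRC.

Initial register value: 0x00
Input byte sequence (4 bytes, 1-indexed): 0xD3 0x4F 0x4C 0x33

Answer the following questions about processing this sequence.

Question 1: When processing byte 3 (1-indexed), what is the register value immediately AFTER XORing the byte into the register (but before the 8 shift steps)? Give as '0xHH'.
Register before byte 3: 0x6F
Byte 3: 0x4C
0x6F XOR 0x4C = 0x23

Answer: 0x23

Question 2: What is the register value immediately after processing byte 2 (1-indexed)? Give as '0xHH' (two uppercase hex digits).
After byte 1 (0xD3): reg=0x37
After byte 2 (0x4F): reg=0x6F

Answer: 0x6F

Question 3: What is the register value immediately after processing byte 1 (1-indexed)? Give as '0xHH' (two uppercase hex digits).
Answer: 0x37

Derivation:
After byte 1 (0xD3): reg=0x37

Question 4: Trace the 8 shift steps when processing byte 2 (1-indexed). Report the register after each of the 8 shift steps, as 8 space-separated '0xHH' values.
Answer: 0xF0 0xE7 0xC9 0x95 0x2D 0x5A 0xB4 0x6F

Derivation:
After byte 1 (0xD3): reg=0x37
Register before byte 2: 0x37
After XOR with byte 0x4F: 0x78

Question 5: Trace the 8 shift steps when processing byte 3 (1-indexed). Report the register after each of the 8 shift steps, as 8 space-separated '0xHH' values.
Answer: 0x46 0x8C 0x1F 0x3E 0x7C 0xF8 0xF7 0xE9

Derivation:
After byte 1 (0xD3): reg=0x37
After byte 2 (0x4F): reg=0x6F
Register before byte 3: 0x6F
After XOR with byte 0x4C: 0x23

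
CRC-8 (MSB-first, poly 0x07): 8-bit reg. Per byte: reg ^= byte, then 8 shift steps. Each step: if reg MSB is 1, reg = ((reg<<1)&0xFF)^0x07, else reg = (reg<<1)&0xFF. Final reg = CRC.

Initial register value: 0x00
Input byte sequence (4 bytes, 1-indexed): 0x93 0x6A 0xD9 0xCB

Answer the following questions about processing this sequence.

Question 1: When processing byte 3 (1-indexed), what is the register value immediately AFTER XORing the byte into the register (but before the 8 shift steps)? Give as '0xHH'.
Answer: 0x16

Derivation:
Register before byte 3: 0xCF
Byte 3: 0xD9
0xCF XOR 0xD9 = 0x16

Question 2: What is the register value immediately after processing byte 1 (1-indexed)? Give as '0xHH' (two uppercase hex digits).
After byte 1 (0x93): reg=0xF0

Answer: 0xF0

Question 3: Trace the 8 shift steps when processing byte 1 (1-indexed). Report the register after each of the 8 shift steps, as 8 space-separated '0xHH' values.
Answer: 0x21 0x42 0x84 0x0F 0x1E 0x3C 0x78 0xF0

Derivation:
Register before byte 1: 0x00
After XOR with byte 0x93: 0x93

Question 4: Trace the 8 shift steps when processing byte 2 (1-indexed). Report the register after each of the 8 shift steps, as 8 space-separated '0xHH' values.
After byte 1 (0x93): reg=0xF0
Register before byte 2: 0xF0
After XOR with byte 0x6A: 0x9A

Answer: 0x33 0x66 0xCC 0x9F 0x39 0x72 0xE4 0xCF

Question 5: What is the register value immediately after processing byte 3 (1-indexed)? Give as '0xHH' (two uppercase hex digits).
After byte 1 (0x93): reg=0xF0
After byte 2 (0x6A): reg=0xCF
After byte 3 (0xD9): reg=0x62

Answer: 0x62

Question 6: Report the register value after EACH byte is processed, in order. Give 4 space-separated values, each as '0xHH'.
0xF0 0xCF 0x62 0x56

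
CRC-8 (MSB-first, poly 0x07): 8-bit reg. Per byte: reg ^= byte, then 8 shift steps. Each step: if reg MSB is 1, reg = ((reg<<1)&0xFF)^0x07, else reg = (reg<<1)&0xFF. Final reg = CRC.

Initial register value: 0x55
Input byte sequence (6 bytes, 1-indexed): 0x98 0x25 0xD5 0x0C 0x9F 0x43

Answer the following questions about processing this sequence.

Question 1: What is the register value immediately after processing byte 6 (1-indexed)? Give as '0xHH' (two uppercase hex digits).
Answer: 0x44

Derivation:
After byte 1 (0x98): reg=0x6D
After byte 2 (0x25): reg=0xFF
After byte 3 (0xD5): reg=0xD6
After byte 4 (0x0C): reg=0x08
After byte 5 (0x9F): reg=0xEC
After byte 6 (0x43): reg=0x44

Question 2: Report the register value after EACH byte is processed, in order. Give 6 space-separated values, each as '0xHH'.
0x6D 0xFF 0xD6 0x08 0xEC 0x44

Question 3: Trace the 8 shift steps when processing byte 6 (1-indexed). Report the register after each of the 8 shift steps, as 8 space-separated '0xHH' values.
After byte 1 (0x98): reg=0x6D
After byte 2 (0x25): reg=0xFF
After byte 3 (0xD5): reg=0xD6
After byte 4 (0x0C): reg=0x08
After byte 5 (0x9F): reg=0xEC
Register before byte 6: 0xEC
After XOR with byte 0x43: 0xAF

Answer: 0x59 0xB2 0x63 0xC6 0x8B 0x11 0x22 0x44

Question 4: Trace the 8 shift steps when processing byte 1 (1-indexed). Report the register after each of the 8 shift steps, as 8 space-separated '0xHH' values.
Answer: 0x9D 0x3D 0x7A 0xF4 0xEF 0xD9 0xB5 0x6D

Derivation:
Register before byte 1: 0x55
After XOR with byte 0x98: 0xCD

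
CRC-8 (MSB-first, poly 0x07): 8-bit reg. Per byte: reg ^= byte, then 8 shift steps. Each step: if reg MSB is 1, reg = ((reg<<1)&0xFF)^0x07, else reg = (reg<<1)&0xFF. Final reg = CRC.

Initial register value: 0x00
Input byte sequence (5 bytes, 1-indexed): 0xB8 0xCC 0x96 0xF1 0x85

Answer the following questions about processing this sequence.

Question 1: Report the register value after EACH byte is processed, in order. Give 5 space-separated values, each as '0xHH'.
0x21 0x8D 0x41 0x19 0xDD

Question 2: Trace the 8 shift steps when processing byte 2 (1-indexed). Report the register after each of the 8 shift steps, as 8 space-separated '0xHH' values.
Answer: 0xDD 0xBD 0x7D 0xFA 0xF3 0xE1 0xC5 0x8D

Derivation:
After byte 1 (0xB8): reg=0x21
Register before byte 2: 0x21
After XOR with byte 0xCC: 0xED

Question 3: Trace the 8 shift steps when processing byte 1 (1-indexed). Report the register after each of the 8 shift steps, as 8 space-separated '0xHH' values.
Register before byte 1: 0x00
After XOR with byte 0xB8: 0xB8

Answer: 0x77 0xEE 0xDB 0xB1 0x65 0xCA 0x93 0x21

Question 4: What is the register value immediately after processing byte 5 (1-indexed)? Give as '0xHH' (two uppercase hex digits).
Answer: 0xDD

Derivation:
After byte 1 (0xB8): reg=0x21
After byte 2 (0xCC): reg=0x8D
After byte 3 (0x96): reg=0x41
After byte 4 (0xF1): reg=0x19
After byte 5 (0x85): reg=0xDD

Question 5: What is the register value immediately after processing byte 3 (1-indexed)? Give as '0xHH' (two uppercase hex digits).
After byte 1 (0xB8): reg=0x21
After byte 2 (0xCC): reg=0x8D
After byte 3 (0x96): reg=0x41

Answer: 0x41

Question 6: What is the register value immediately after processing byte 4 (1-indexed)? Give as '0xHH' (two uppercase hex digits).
Answer: 0x19

Derivation:
After byte 1 (0xB8): reg=0x21
After byte 2 (0xCC): reg=0x8D
After byte 3 (0x96): reg=0x41
After byte 4 (0xF1): reg=0x19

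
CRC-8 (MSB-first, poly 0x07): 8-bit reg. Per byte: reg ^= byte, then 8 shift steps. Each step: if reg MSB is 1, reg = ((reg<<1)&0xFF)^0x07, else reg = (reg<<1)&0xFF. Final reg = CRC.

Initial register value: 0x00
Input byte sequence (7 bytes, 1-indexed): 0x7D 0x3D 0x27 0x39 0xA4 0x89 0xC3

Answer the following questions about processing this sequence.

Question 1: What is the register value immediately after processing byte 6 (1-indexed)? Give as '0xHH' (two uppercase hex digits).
After byte 1 (0x7D): reg=0x74
After byte 2 (0x3D): reg=0xF8
After byte 3 (0x27): reg=0x13
After byte 4 (0x39): reg=0xD6
After byte 5 (0xA4): reg=0x59
After byte 6 (0x89): reg=0x3E

Answer: 0x3E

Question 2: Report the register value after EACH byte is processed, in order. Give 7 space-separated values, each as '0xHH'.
0x74 0xF8 0x13 0xD6 0x59 0x3E 0xFD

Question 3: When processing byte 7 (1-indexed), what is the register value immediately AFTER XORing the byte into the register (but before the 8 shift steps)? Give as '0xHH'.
Register before byte 7: 0x3E
Byte 7: 0xC3
0x3E XOR 0xC3 = 0xFD

Answer: 0xFD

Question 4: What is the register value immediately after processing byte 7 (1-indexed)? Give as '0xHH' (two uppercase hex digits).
After byte 1 (0x7D): reg=0x74
After byte 2 (0x3D): reg=0xF8
After byte 3 (0x27): reg=0x13
After byte 4 (0x39): reg=0xD6
After byte 5 (0xA4): reg=0x59
After byte 6 (0x89): reg=0x3E
After byte 7 (0xC3): reg=0xFD

Answer: 0xFD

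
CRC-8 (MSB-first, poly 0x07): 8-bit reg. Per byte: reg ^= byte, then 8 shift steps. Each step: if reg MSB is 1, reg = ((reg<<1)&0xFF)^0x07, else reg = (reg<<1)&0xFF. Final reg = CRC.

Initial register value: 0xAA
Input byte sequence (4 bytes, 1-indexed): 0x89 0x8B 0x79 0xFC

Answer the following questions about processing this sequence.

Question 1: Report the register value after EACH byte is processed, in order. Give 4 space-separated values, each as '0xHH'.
0xE9 0x29 0xB7 0xF6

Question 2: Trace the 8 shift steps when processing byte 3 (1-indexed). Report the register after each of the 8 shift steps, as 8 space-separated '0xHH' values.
After byte 1 (0x89): reg=0xE9
After byte 2 (0x8B): reg=0x29
Register before byte 3: 0x29
After XOR with byte 0x79: 0x50

Answer: 0xA0 0x47 0x8E 0x1B 0x36 0x6C 0xD8 0xB7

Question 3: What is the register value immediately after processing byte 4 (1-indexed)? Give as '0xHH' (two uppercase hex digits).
Answer: 0xF6

Derivation:
After byte 1 (0x89): reg=0xE9
After byte 2 (0x8B): reg=0x29
After byte 3 (0x79): reg=0xB7
After byte 4 (0xFC): reg=0xF6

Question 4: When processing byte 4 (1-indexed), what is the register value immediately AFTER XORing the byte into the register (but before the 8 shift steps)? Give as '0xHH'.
Register before byte 4: 0xB7
Byte 4: 0xFC
0xB7 XOR 0xFC = 0x4B

Answer: 0x4B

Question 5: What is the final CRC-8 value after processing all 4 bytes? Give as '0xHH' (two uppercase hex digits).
Answer: 0xF6

Derivation:
After byte 1 (0x89): reg=0xE9
After byte 2 (0x8B): reg=0x29
After byte 3 (0x79): reg=0xB7
After byte 4 (0xFC): reg=0xF6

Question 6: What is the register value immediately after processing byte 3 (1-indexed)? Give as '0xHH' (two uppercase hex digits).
After byte 1 (0x89): reg=0xE9
After byte 2 (0x8B): reg=0x29
After byte 3 (0x79): reg=0xB7

Answer: 0xB7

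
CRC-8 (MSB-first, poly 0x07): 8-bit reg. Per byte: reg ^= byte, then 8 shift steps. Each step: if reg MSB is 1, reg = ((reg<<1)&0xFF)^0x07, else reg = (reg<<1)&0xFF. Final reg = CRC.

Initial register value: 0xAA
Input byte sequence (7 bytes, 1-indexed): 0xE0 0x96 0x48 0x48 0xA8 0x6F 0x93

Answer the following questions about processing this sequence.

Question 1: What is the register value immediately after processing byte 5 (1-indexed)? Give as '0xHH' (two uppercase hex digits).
After byte 1 (0xE0): reg=0xF1
After byte 2 (0x96): reg=0x32
After byte 3 (0x48): reg=0x61
After byte 4 (0x48): reg=0xDF
After byte 5 (0xA8): reg=0x42

Answer: 0x42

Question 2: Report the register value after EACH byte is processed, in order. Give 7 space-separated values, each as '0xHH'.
0xF1 0x32 0x61 0xDF 0x42 0xC3 0xB7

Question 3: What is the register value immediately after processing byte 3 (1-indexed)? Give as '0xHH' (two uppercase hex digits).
Answer: 0x61

Derivation:
After byte 1 (0xE0): reg=0xF1
After byte 2 (0x96): reg=0x32
After byte 3 (0x48): reg=0x61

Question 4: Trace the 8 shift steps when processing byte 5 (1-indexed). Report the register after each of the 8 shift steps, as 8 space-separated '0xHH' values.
Answer: 0xEE 0xDB 0xB1 0x65 0xCA 0x93 0x21 0x42

Derivation:
After byte 1 (0xE0): reg=0xF1
After byte 2 (0x96): reg=0x32
After byte 3 (0x48): reg=0x61
After byte 4 (0x48): reg=0xDF
Register before byte 5: 0xDF
After XOR with byte 0xA8: 0x77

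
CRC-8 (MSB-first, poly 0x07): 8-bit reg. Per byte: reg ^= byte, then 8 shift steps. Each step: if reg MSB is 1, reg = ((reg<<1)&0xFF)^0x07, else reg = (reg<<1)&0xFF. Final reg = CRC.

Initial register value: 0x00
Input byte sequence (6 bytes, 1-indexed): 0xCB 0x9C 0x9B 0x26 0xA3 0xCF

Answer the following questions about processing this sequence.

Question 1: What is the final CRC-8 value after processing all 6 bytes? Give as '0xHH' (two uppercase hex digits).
After byte 1 (0xCB): reg=0x7F
After byte 2 (0x9C): reg=0xA7
After byte 3 (0x9B): reg=0xB4
After byte 4 (0x26): reg=0xF7
After byte 5 (0xA3): reg=0xAB
After byte 6 (0xCF): reg=0x3B

Answer: 0x3B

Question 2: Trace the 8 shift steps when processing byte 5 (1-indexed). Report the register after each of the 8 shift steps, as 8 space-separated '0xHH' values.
Answer: 0xA8 0x57 0xAE 0x5B 0xB6 0x6B 0xD6 0xAB

Derivation:
After byte 1 (0xCB): reg=0x7F
After byte 2 (0x9C): reg=0xA7
After byte 3 (0x9B): reg=0xB4
After byte 4 (0x26): reg=0xF7
Register before byte 5: 0xF7
After XOR with byte 0xA3: 0x54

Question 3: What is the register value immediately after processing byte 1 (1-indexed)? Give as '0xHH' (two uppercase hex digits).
After byte 1 (0xCB): reg=0x7F

Answer: 0x7F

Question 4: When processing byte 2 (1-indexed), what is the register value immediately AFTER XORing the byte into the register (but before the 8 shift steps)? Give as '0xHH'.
Register before byte 2: 0x7F
Byte 2: 0x9C
0x7F XOR 0x9C = 0xE3

Answer: 0xE3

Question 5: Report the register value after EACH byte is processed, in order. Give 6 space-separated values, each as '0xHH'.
0x7F 0xA7 0xB4 0xF7 0xAB 0x3B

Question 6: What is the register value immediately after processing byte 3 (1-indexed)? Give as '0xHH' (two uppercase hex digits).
Answer: 0xB4

Derivation:
After byte 1 (0xCB): reg=0x7F
After byte 2 (0x9C): reg=0xA7
After byte 3 (0x9B): reg=0xB4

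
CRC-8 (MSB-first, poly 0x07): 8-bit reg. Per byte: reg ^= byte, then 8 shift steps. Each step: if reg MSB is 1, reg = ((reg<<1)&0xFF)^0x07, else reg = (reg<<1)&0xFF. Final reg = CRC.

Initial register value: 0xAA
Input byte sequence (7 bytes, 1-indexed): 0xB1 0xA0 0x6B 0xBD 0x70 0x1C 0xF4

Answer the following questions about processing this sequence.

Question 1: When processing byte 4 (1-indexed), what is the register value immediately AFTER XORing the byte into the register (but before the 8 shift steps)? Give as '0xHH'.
Register before byte 4: 0x40
Byte 4: 0xBD
0x40 XOR 0xBD = 0xFD

Answer: 0xFD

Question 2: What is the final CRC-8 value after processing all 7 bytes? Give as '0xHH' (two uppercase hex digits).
Answer: 0xF3

Derivation:
After byte 1 (0xB1): reg=0x41
After byte 2 (0xA0): reg=0xA9
After byte 3 (0x6B): reg=0x40
After byte 4 (0xBD): reg=0xFD
After byte 5 (0x70): reg=0xAA
After byte 6 (0x1C): reg=0x0B
After byte 7 (0xF4): reg=0xF3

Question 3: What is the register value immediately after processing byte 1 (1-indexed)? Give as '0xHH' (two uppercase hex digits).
After byte 1 (0xB1): reg=0x41

Answer: 0x41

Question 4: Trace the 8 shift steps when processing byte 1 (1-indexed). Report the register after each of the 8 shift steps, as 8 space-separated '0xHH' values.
Answer: 0x36 0x6C 0xD8 0xB7 0x69 0xD2 0xA3 0x41

Derivation:
Register before byte 1: 0xAA
After XOR with byte 0xB1: 0x1B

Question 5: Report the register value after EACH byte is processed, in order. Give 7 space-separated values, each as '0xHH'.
0x41 0xA9 0x40 0xFD 0xAA 0x0B 0xF3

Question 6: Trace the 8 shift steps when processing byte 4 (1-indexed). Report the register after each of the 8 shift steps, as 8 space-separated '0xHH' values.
After byte 1 (0xB1): reg=0x41
After byte 2 (0xA0): reg=0xA9
After byte 3 (0x6B): reg=0x40
Register before byte 4: 0x40
After XOR with byte 0xBD: 0xFD

Answer: 0xFD 0xFD 0xFD 0xFD 0xFD 0xFD 0xFD 0xFD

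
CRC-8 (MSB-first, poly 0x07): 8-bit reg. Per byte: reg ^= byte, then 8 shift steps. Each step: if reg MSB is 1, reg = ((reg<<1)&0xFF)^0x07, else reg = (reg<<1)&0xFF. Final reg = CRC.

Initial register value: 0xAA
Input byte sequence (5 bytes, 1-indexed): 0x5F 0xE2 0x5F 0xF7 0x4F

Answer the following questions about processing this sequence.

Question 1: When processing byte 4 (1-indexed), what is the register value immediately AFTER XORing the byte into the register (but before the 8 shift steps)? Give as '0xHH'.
Register before byte 4: 0x5F
Byte 4: 0xF7
0x5F XOR 0xF7 = 0xA8

Answer: 0xA8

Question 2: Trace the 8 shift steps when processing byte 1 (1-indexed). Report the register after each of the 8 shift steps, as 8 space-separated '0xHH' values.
Register before byte 1: 0xAA
After XOR with byte 0x5F: 0xF5

Answer: 0xED 0xDD 0xBD 0x7D 0xFA 0xF3 0xE1 0xC5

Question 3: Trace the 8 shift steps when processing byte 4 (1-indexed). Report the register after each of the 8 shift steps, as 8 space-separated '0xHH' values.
Answer: 0x57 0xAE 0x5B 0xB6 0x6B 0xD6 0xAB 0x51

Derivation:
After byte 1 (0x5F): reg=0xC5
After byte 2 (0xE2): reg=0xF5
After byte 3 (0x5F): reg=0x5F
Register before byte 4: 0x5F
After XOR with byte 0xF7: 0xA8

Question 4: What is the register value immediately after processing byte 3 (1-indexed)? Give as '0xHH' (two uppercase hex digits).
After byte 1 (0x5F): reg=0xC5
After byte 2 (0xE2): reg=0xF5
After byte 3 (0x5F): reg=0x5F

Answer: 0x5F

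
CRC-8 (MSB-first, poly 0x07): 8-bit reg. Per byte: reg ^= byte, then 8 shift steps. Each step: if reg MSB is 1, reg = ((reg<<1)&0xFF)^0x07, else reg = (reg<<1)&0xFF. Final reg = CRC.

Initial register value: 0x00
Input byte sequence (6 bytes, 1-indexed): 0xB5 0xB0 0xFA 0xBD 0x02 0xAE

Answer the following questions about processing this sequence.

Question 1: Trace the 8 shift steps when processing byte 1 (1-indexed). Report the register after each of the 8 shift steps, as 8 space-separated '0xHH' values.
Register before byte 1: 0x00
After XOR with byte 0xB5: 0xB5

Answer: 0x6D 0xDA 0xB3 0x61 0xC2 0x83 0x01 0x02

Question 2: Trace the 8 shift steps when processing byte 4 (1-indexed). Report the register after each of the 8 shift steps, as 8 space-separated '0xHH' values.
Answer: 0x60 0xC0 0x87 0x09 0x12 0x24 0x48 0x90

Derivation:
After byte 1 (0xB5): reg=0x02
After byte 2 (0xB0): reg=0x17
After byte 3 (0xFA): reg=0x8D
Register before byte 4: 0x8D
After XOR with byte 0xBD: 0x30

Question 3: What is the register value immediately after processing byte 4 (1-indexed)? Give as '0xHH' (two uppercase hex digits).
Answer: 0x90

Derivation:
After byte 1 (0xB5): reg=0x02
After byte 2 (0xB0): reg=0x17
After byte 3 (0xFA): reg=0x8D
After byte 4 (0xBD): reg=0x90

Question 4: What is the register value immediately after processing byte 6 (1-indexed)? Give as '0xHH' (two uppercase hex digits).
After byte 1 (0xB5): reg=0x02
After byte 2 (0xB0): reg=0x17
After byte 3 (0xFA): reg=0x8D
After byte 4 (0xBD): reg=0x90
After byte 5 (0x02): reg=0xF7
After byte 6 (0xAE): reg=0x88

Answer: 0x88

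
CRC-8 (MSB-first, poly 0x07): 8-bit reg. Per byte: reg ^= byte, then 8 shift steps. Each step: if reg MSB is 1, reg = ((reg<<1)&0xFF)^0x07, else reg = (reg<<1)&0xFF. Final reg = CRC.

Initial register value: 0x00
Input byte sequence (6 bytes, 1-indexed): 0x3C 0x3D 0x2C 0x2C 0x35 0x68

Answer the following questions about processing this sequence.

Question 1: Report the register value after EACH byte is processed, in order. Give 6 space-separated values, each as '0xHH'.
0xB4 0xB6 0xCF 0xA7 0xF7 0xD4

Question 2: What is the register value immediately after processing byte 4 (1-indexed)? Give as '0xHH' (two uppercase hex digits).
Answer: 0xA7

Derivation:
After byte 1 (0x3C): reg=0xB4
After byte 2 (0x3D): reg=0xB6
After byte 3 (0x2C): reg=0xCF
After byte 4 (0x2C): reg=0xA7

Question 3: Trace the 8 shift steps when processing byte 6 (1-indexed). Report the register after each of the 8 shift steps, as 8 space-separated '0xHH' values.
After byte 1 (0x3C): reg=0xB4
After byte 2 (0x3D): reg=0xB6
After byte 3 (0x2C): reg=0xCF
After byte 4 (0x2C): reg=0xA7
After byte 5 (0x35): reg=0xF7
Register before byte 6: 0xF7
After XOR with byte 0x68: 0x9F

Answer: 0x39 0x72 0xE4 0xCF 0x99 0x35 0x6A 0xD4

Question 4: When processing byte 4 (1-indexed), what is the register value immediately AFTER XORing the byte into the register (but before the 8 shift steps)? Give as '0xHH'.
Answer: 0xE3

Derivation:
Register before byte 4: 0xCF
Byte 4: 0x2C
0xCF XOR 0x2C = 0xE3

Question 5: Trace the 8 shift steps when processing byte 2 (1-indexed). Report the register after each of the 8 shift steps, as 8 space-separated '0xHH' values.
Answer: 0x15 0x2A 0x54 0xA8 0x57 0xAE 0x5B 0xB6

Derivation:
After byte 1 (0x3C): reg=0xB4
Register before byte 2: 0xB4
After XOR with byte 0x3D: 0x89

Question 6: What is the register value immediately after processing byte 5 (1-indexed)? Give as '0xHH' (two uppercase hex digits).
Answer: 0xF7

Derivation:
After byte 1 (0x3C): reg=0xB4
After byte 2 (0x3D): reg=0xB6
After byte 3 (0x2C): reg=0xCF
After byte 4 (0x2C): reg=0xA7
After byte 5 (0x35): reg=0xF7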